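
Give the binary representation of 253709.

Using repeated division by 2:
253709 ÷ 2 = 126854 remainder 1
126854 ÷ 2 = 63427 remainder 0
63427 ÷ 2 = 31713 remainder 1
31713 ÷ 2 = 15856 remainder 1
15856 ÷ 2 = 7928 remainder 0
7928 ÷ 2 = 3964 remainder 0
3964 ÷ 2 = 1982 remainder 0
1982 ÷ 2 = 991 remainder 0
991 ÷ 2 = 495 remainder 1
495 ÷ 2 = 247 remainder 1
247 ÷ 2 = 123 remainder 1
123 ÷ 2 = 61 remainder 1
61 ÷ 2 = 30 remainder 1
30 ÷ 2 = 15 remainder 0
15 ÷ 2 = 7 remainder 1
7 ÷ 2 = 3 remainder 1
3 ÷ 2 = 1 remainder 1
1 ÷ 2 = 0 remainder 1
Reading remainders bottom to top: 111101111100001101



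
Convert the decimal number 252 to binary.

Using repeated division by 2:
252 ÷ 2 = 126 remainder 0
126 ÷ 2 = 63 remainder 0
63 ÷ 2 = 31 remainder 1
31 ÷ 2 = 15 remainder 1
15 ÷ 2 = 7 remainder 1
7 ÷ 2 = 3 remainder 1
3 ÷ 2 = 1 remainder 1
1 ÷ 2 = 0 remainder 1
Reading remainders bottom to top: 11111100



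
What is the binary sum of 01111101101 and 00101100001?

Add column by column from the right: bit + bit + carry-in; write the sum mod 2, carry 1 when the sum is 2 or 3.
carry:  11111000010
        01111101101
+       00101100001
-------------------
       010101001110
(the carry out of the leftmost column, 0, becomes the leading bit)
Decimal check:
  01111101101 = 512 + 256 + 128 + 64 + 32 + 8 + 4 + 1 = 1005
  00101100001 = 256 + 64 + 32 + 1 = 353
  1005 + 353 = 1358, and 010101001110 = 1024 + 256 + 64 + 8 + 4 + 2 = 1358 ✓



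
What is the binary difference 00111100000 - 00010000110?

Method 1 - Direct subtraction (column by column from the right: bit − bit − borrow-in; if negative, add 2 and borrow 1 from the next column):
borrow: 00000111100
        00111100000
-       00010000110
-------------------
        00101011010

Method 2 - Add two's complement:
Two's complement of 00010000110: invert → 11101111001, add 1 → 11101111010
  00111100000
+ 11101111010
-------------
 100101011010  (end carry out of the top bit = 1)
Discarding the end carry: 00101011010
Decimal check:
  00111100000 = 256 + 128 + 64 + 32 = 480
  00010000110 = 128 + 4 + 2 = 134
  480 - 134 = 346, and 00101011010 = 256 + 64 + 16 + 8 + 2 = 346 ✓



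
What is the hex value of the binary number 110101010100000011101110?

Group into 4-bit nibbles from right:
  1101 = D
  0101 = 5
  0100 = 4
  0000 = 0
  1110 = E
  1110 = E
Result: D540EE



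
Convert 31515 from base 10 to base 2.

Using repeated division by 2:
31515 ÷ 2 = 15757 remainder 1
15757 ÷ 2 = 7878 remainder 1
7878 ÷ 2 = 3939 remainder 0
3939 ÷ 2 = 1969 remainder 1
1969 ÷ 2 = 984 remainder 1
984 ÷ 2 = 492 remainder 0
492 ÷ 2 = 246 remainder 0
246 ÷ 2 = 123 remainder 0
123 ÷ 2 = 61 remainder 1
61 ÷ 2 = 30 remainder 1
30 ÷ 2 = 15 remainder 0
15 ÷ 2 = 7 remainder 1
7 ÷ 2 = 3 remainder 1
3 ÷ 2 = 1 remainder 1
1 ÷ 2 = 0 remainder 1
Reading remainders bottom to top: 111101100011011



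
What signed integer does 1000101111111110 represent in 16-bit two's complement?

Binary: 1000101111111110
Sign bit: 1 (negative)
Invert: 0111010000000001
Add 1:  0111010000000010
Magnitude: 0111010000000010 = 16384 + 8192 + 4096 + 1024 + 2 = 29698
Value: -29698



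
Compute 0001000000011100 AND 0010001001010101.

AND: 1 only when both bits are 1
  0001000000011100
& 0010001001010101
------------------
  0000000000010100
Decimal: 4124 & 8789 = 20



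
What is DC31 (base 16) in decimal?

Expand by place value (powers of 16):
Digit values: D = 13, C = 12
DC31 = 13 × 16^3 + 12 × 16^2 + 3 × 16^1 + 1 × 16^0
= 13 × 4096 + 12 × 256 + 3 × 16 + 1 × 1
= 53248 + 3072 + 48 + 1
= 56369



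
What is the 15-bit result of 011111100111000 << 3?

Original: 011111100111000 (decimal 16184)
Shift left by 3 positions
Append 3 zeros on the right and drop the 3 high bits that overflow the 15-bit width
Result: 111100111000000 (decimal 31168)
Equivalent: 16184 << 3 = 16184 × 2^3 = 129472, truncated to 15 bits = 31168



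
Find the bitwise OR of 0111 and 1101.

OR: 1 when either bit is 1
  0111
| 1101
------
  1111
Decimal: 7 | 13 = 15



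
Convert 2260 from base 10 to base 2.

Using repeated division by 2:
2260 ÷ 2 = 1130 remainder 0
1130 ÷ 2 = 565 remainder 0
565 ÷ 2 = 282 remainder 1
282 ÷ 2 = 141 remainder 0
141 ÷ 2 = 70 remainder 1
70 ÷ 2 = 35 remainder 0
35 ÷ 2 = 17 remainder 1
17 ÷ 2 = 8 remainder 1
8 ÷ 2 = 4 remainder 0
4 ÷ 2 = 2 remainder 0
2 ÷ 2 = 1 remainder 0
1 ÷ 2 = 0 remainder 1
Reading remainders bottom to top: 100011010100



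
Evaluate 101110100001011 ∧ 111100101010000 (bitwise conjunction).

AND: 1 only when both bits are 1
  101110100001011
& 111100101010000
-----------------
  101100100000000
Decimal: 23819 & 31056 = 22784



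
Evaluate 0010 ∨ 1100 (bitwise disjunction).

OR: 1 when either bit is 1
  0010
| 1100
------
  1110
Decimal: 2 | 12 = 14



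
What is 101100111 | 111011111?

OR: 1 when either bit is 1
  101100111
| 111011111
-----------
  111111111
Decimal: 359 | 479 = 511



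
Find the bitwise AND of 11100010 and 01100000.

AND: 1 only when both bits are 1
  11100010
& 01100000
----------
  01100000
Decimal: 226 & 96 = 96



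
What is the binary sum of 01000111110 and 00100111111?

Add column by column from the right: bit + bit + carry-in; write the sum mod 2, carry 1 when the sum is 2 or 3.
carry:  00001111100
        01000111110
+       00100111111
-------------------
       001101111101
(the carry out of the leftmost column, 0, becomes the leading bit)
Decimal check:
  01000111110 = 512 + 32 + 16 + 8 + 4 + 2 = 574
  00100111111 = 256 + 32 + 16 + 8 + 4 + 2 + 1 = 319
  574 + 319 = 893, and 001101111101 = 512 + 256 + 64 + 32 + 16 + 8 + 4 + 1 = 893 ✓



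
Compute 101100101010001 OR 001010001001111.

OR: 1 when either bit is 1
  101100101010001
| 001010001001111
-----------------
  101110101011111
Decimal: 22865 | 5199 = 23903



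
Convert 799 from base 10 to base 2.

Using repeated division by 2:
799 ÷ 2 = 399 remainder 1
399 ÷ 2 = 199 remainder 1
199 ÷ 2 = 99 remainder 1
99 ÷ 2 = 49 remainder 1
49 ÷ 2 = 24 remainder 1
24 ÷ 2 = 12 remainder 0
12 ÷ 2 = 6 remainder 0
6 ÷ 2 = 3 remainder 0
3 ÷ 2 = 1 remainder 1
1 ÷ 2 = 0 remainder 1
Reading remainders bottom to top: 1100011111



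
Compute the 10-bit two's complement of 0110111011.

Original: 0110111011
Step 1 - Invert all bits: 1001000100
Step 2 - Add 1: 1001000101
Verification: 0110111011 + 1001000101 = 10000000000; discarding the end carry (carry out of the top bit) leaves the 10-bit value 0000000000, as required for x + (-x)



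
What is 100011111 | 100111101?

OR: 1 when either bit is 1
  100011111
| 100111101
-----------
  100111111
Decimal: 287 | 317 = 319



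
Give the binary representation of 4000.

Using repeated division by 2:
4000 ÷ 2 = 2000 remainder 0
2000 ÷ 2 = 1000 remainder 0
1000 ÷ 2 = 500 remainder 0
500 ÷ 2 = 250 remainder 0
250 ÷ 2 = 125 remainder 0
125 ÷ 2 = 62 remainder 1
62 ÷ 2 = 31 remainder 0
31 ÷ 2 = 15 remainder 1
15 ÷ 2 = 7 remainder 1
7 ÷ 2 = 3 remainder 1
3 ÷ 2 = 1 remainder 1
1 ÷ 2 = 0 remainder 1
Reading remainders bottom to top: 111110100000



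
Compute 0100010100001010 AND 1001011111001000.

AND: 1 only when both bits are 1
  0100010100001010
& 1001011111001000
------------------
  0000010100001000
Decimal: 17674 & 38856 = 1288



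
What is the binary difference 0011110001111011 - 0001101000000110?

Method 1 - Direct subtraction (column by column from the right: bit − bit − borrow-in; if negative, add 2 and borrow 1 from the next column):
borrow: 0000010000001000
        0011110001111011
-       0001101000000110
------------------------
        0010001001110101

Method 2 - Add two's complement:
Two's complement of 0001101000000110: invert → 1110010111111001, add 1 → 1110010111111010
  0011110001111011
+ 1110010111111010
------------------
 10010001001110101  (end carry out of the top bit = 1)
Discarding the end carry: 0010001001110101
Decimal check:
  0011110001111011 = 8192 + 4096 + 2048 + 1024 + 64 + 32 + 16 + 8 + 2 + 1 = 15483
  0001101000000110 = 4096 + 2048 + 512 + 4 + 2 = 6662
  15483 - 6662 = 8821, and 0010001001110101 = 8192 + 512 + 64 + 32 + 16 + 4 + 1 = 8821 ✓



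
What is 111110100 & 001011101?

AND: 1 only when both bits are 1
  111110100
& 001011101
-----------
  001010100
Decimal: 500 & 93 = 84



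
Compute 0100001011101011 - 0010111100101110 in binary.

Method 1 - Direct subtraction (column by column from the right: bit − bit − borrow-in; if negative, add 2 and borrow 1 from the next column):
borrow: 0111111001111000
        0100001011101011
-       0010111100101110
------------------------
        0001001110111101

Method 2 - Add two's complement:
Two's complement of 0010111100101110: invert → 1101000011010001, add 1 → 1101000011010010
  0100001011101011
+ 1101000011010010
------------------
 10001001110111101  (end carry out of the top bit = 1)
Discarding the end carry: 0001001110111101
Decimal check:
  0100001011101011 = 16384 + 512 + 128 + 64 + 32 + 8 + 2 + 1 = 17131
  0010111100101110 = 8192 + 2048 + 1024 + 512 + 256 + 32 + 8 + 4 + 2 = 12078
  17131 - 12078 = 5053, and 0001001110111101 = 4096 + 512 + 256 + 128 + 32 + 16 + 8 + 4 + 1 = 5053 ✓



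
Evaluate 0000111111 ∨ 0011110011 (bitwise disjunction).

OR: 1 when either bit is 1
  0000111111
| 0011110011
------------
  0011111111
Decimal: 63 | 243 = 255



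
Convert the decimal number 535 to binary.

Using repeated division by 2:
535 ÷ 2 = 267 remainder 1
267 ÷ 2 = 133 remainder 1
133 ÷ 2 = 66 remainder 1
66 ÷ 2 = 33 remainder 0
33 ÷ 2 = 16 remainder 1
16 ÷ 2 = 8 remainder 0
8 ÷ 2 = 4 remainder 0
4 ÷ 2 = 2 remainder 0
2 ÷ 2 = 1 remainder 0
1 ÷ 2 = 0 remainder 1
Reading remainders bottom to top: 1000010111



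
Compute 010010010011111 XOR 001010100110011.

XOR: 1 when bits differ
  010010010011111
^ 001010100110011
-----------------
  011000110101100
Decimal: 9375 ^ 5427 = 12716



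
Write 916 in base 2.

Using repeated division by 2:
916 ÷ 2 = 458 remainder 0
458 ÷ 2 = 229 remainder 0
229 ÷ 2 = 114 remainder 1
114 ÷ 2 = 57 remainder 0
57 ÷ 2 = 28 remainder 1
28 ÷ 2 = 14 remainder 0
14 ÷ 2 = 7 remainder 0
7 ÷ 2 = 3 remainder 1
3 ÷ 2 = 1 remainder 1
1 ÷ 2 = 0 remainder 1
Reading remainders bottom to top: 1110010100



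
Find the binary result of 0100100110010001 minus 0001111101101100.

Method 1 - Direct subtraction (column by column from the right: bit − bit − borrow-in; if negative, add 2 and borrow 1 from the next column):
borrow: 0111110011011000
        0100100110010001
-       0001111101101100
------------------------
        0010101000100101

Method 2 - Add two's complement:
Two's complement of 0001111101101100: invert → 1110000010010011, add 1 → 1110000010010100
  0100100110010001
+ 1110000010010100
------------------
 10010101000100101  (end carry out of the top bit = 1)
Discarding the end carry: 0010101000100101
Decimal check:
  0100100110010001 = 16384 + 2048 + 256 + 128 + 16 + 1 = 18833
  0001111101101100 = 4096 + 2048 + 1024 + 512 + 256 + 64 + 32 + 8 + 4 = 8044
  18833 - 8044 = 10789, and 0010101000100101 = 8192 + 2048 + 512 + 32 + 4 + 1 = 10789 ✓



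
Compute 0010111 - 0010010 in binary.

Method 1 - Direct subtraction (column by column from the right: bit − bit − borrow-in; if negative, add 2 and borrow 1 from the next column):
borrow: 0000000
        0010111
-       0010010
---------------
        0000101

Method 2 - Add two's complement:
Two's complement of 0010010: invert → 1101101, add 1 → 1101110
  0010111
+ 1101110
---------
 10000101  (end carry out of the top bit = 1)
Discarding the end carry: 0000101
Decimal check:
  0010111 = 16 + 4 + 2 + 1 = 23
  0010010 = 16 + 2 = 18
  23 - 18 = 5, and 0000101 = 4 + 1 = 5 ✓



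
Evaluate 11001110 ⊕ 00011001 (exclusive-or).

XOR: 1 when bits differ
  11001110
^ 00011001
----------
  11010111
Decimal: 206 ^ 25 = 215



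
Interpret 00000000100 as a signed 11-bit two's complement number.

Binary: 00000000100
Sign bit: 0 (non-negative)
Read directly as an unsigned value:
00000000100 = 4
Value: 4



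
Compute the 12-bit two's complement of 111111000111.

Original (sign bit 1, negative): 111111000111
Step 1 - Invert all bits: 000000111000
Step 2 - Add 1: 000000111001
Verification: 111111000111 + 000000111001 = 1000000000000; discarding the end carry (carry out of the top bit) leaves the 12-bit value 000000000000, as required for x + (-x)



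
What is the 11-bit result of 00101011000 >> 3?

Original: 00101011000 (decimal 344)
Shift right by 3 positions
Drop the 3 low bits; fill with zeros on the left
Result: 00000101011 (decimal 43)
Equivalent: 344 >> 3 = 344 ÷ 2^3 = 43



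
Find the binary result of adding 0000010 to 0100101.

Add column by column from the right: bit + bit + carry-in; write the sum mod 2, carry 1 when the sum is 2 or 3.
carry:  0000000
        0000010
+       0100101
---------------
       00100111
(the carry out of the leftmost column, 0, becomes the leading bit)
Decimal check:
  0000010 = 2
  0100101 = 32 + 4 + 1 = 37
  2 + 37 = 39, and 00100111 = 32 + 4 + 2 + 1 = 39 ✓



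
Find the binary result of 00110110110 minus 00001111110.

Method 1 - Direct subtraction (column by column from the right: bit − bit − borrow-in; if negative, add 2 and borrow 1 from the next column):
borrow: 00011110000
        00110110110
-       00001111110
-------------------
        00100111000

Method 2 - Add two's complement:
Two's complement of 00001111110: invert → 11110000001, add 1 → 11110000010
  00110110110
+ 11110000010
-------------
 100100111000  (end carry out of the top bit = 1)
Discarding the end carry: 00100111000
Decimal check:
  00110110110 = 256 + 128 + 32 + 16 + 4 + 2 = 438
  00001111110 = 64 + 32 + 16 + 8 + 4 + 2 = 126
  438 - 126 = 312, and 00100111000 = 256 + 32 + 16 + 8 = 312 ✓



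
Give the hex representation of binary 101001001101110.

Group into 4-bit nibbles from right:
  0101 = 5
  0010 = 2
  0110 = 6
  1110 = E
Result: 526E



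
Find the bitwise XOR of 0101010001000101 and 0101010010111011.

XOR: 1 when bits differ
  0101010001000101
^ 0101010010111011
------------------
  0000000011111110
Decimal: 21573 ^ 21691 = 254



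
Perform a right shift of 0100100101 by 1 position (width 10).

Original: 0100100101 (decimal 293)
Shift right by 1 position
Drop the 1 low bit; fill with zero on the left
Result: 0010010010 (decimal 146)
Equivalent: 293 >> 1 = 293 ÷ 2^1 = 146



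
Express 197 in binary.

Using repeated division by 2:
197 ÷ 2 = 98 remainder 1
98 ÷ 2 = 49 remainder 0
49 ÷ 2 = 24 remainder 1
24 ÷ 2 = 12 remainder 0
12 ÷ 2 = 6 remainder 0
6 ÷ 2 = 3 remainder 0
3 ÷ 2 = 1 remainder 1
1 ÷ 2 = 0 remainder 1
Reading remainders bottom to top: 11000101



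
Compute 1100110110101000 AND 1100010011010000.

AND: 1 only when both bits are 1
  1100110110101000
& 1100010011010000
------------------
  1100010010000000
Decimal: 52648 & 50384 = 50304



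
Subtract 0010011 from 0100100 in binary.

Method 1 - Direct subtraction (column by column from the right: bit − bit − borrow-in; if negative, add 2 and borrow 1 from the next column):
borrow: 0100110
        0100100
-       0010011
---------------
        0010001

Method 2 - Add two's complement:
Two's complement of 0010011: invert → 1101100, add 1 → 1101101
  0100100
+ 1101101
---------
 10010001  (end carry out of the top bit = 1)
Discarding the end carry: 0010001
Decimal check:
  0100100 = 32 + 4 = 36
  0010011 = 16 + 2 + 1 = 19
  36 - 19 = 17, and 0010001 = 16 + 1 = 17 ✓



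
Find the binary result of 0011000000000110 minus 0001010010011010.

Method 1 - Direct subtraction (column by column from the right: bit − bit − borrow-in; if negative, add 2 and borrow 1 from the next column):
borrow: 0011111111110000
        0011000000000110
-       0001010010011010
------------------------
        0001101101101100

Method 2 - Add two's complement:
Two's complement of 0001010010011010: invert → 1110101101100101, add 1 → 1110101101100110
  0011000000000110
+ 1110101101100110
------------------
 10001101101101100  (end carry out of the top bit = 1)
Discarding the end carry: 0001101101101100
Decimal check:
  0011000000000110 = 8192 + 4096 + 4 + 2 = 12294
  0001010010011010 = 4096 + 1024 + 128 + 16 + 8 + 2 = 5274
  12294 - 5274 = 7020, and 0001101101101100 = 4096 + 2048 + 512 + 256 + 64 + 32 + 8 + 4 = 7020 ✓



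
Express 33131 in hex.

Using repeated division by 16 (digits 10–15 are A–F):
33131 ÷ 16 = 2070 remainder 11 (B)
2070 ÷ 16 = 129 remainder 6
129 ÷ 16 = 8 remainder 1
8 ÷ 16 = 0 remainder 8
Reading remainders bottom to top: 816B



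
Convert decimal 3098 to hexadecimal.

Using repeated division by 16 (digits 10–15 are A–F):
3098 ÷ 16 = 193 remainder 10 (A)
193 ÷ 16 = 12 remainder 1
12 ÷ 16 = 0 remainder 12 (C)
Reading remainders bottom to top: C1A



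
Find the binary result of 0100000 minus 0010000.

Method 1 - Direct subtraction (column by column from the right: bit − bit − borrow-in; if negative, add 2 and borrow 1 from the next column):
borrow: 0100000
        0100000
-       0010000
---------------
        0010000

Method 2 - Add two's complement:
Two's complement of 0010000: invert → 1101111, add 1 → 1110000
  0100000
+ 1110000
---------
 10010000  (end carry out of the top bit = 1)
Discarding the end carry: 0010000
Decimal check:
  0100000 = 32
  0010000 = 16
  32 - 16 = 16, and 0010000 = 16 ✓



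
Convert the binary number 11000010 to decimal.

Sum of powers of 2 for each 1-bit:
2^1 + 2^6 + 2^7
= 2 + 64 + 128
= 194



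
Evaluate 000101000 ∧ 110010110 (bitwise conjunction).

AND: 1 only when both bits are 1
  000101000
& 110010110
-----------
  000000000
Decimal: 40 & 406 = 0



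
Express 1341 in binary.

Using repeated division by 2:
1341 ÷ 2 = 670 remainder 1
670 ÷ 2 = 335 remainder 0
335 ÷ 2 = 167 remainder 1
167 ÷ 2 = 83 remainder 1
83 ÷ 2 = 41 remainder 1
41 ÷ 2 = 20 remainder 1
20 ÷ 2 = 10 remainder 0
10 ÷ 2 = 5 remainder 0
5 ÷ 2 = 2 remainder 1
2 ÷ 2 = 1 remainder 0
1 ÷ 2 = 0 remainder 1
Reading remainders bottom to top: 10100111101



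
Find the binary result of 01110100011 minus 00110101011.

Method 1 - Direct subtraction (column by column from the right: bit − bit − borrow-in; if negative, add 2 and borrow 1 from the next column):
borrow: 01111110000
        01110100011
-       00110101011
-------------------
        00111111000

Method 2 - Add two's complement:
Two's complement of 00110101011: invert → 11001010100, add 1 → 11001010101
  01110100011
+ 11001010101
-------------
 100111111000  (end carry out of the top bit = 1)
Discarding the end carry: 00111111000
Decimal check:
  01110100011 = 512 + 256 + 128 + 32 + 2 + 1 = 931
  00110101011 = 256 + 128 + 32 + 8 + 2 + 1 = 427
  931 - 427 = 504, and 00111111000 = 256 + 128 + 64 + 32 + 16 + 8 = 504 ✓



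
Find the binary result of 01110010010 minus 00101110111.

Method 1 - Direct subtraction (column by column from the right: bit − bit − borrow-in; if negative, add 2 and borrow 1 from the next column):
borrow: 00011111110
        01110010010
-       00101110111
-------------------
        01000011011

Method 2 - Add two's complement:
Two's complement of 00101110111: invert → 11010001000, add 1 → 11010001001
  01110010010
+ 11010001001
-------------
 101000011011  (end carry out of the top bit = 1)
Discarding the end carry: 01000011011
Decimal check:
  01110010010 = 512 + 256 + 128 + 16 + 2 = 914
  00101110111 = 256 + 64 + 32 + 16 + 4 + 2 + 1 = 375
  914 - 375 = 539, and 01000011011 = 512 + 16 + 8 + 2 + 1 = 539 ✓



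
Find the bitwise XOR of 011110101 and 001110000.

XOR: 1 when bits differ
  011110101
^ 001110000
-----------
  010000101
Decimal: 245 ^ 112 = 133



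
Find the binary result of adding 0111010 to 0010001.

Add column by column from the right: bit + bit + carry-in; write the sum mod 2, carry 1 when the sum is 2 or 3.
carry:  1100000
        0111010
+       0010001
---------------
       01001011
(the carry out of the leftmost column, 0, becomes the leading bit)
Decimal check:
  0111010 = 32 + 16 + 8 + 2 = 58
  0010001 = 16 + 1 = 17
  58 + 17 = 75, and 01001011 = 64 + 8 + 2 + 1 = 75 ✓



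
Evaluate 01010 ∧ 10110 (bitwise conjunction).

AND: 1 only when both bits are 1
  01010
& 10110
-------
  00010
Decimal: 10 & 22 = 2



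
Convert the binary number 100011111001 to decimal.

Sum of powers of 2 for each 1-bit:
2^0 + 2^3 + 2^4 + 2^5 + 2^6 + 2^7 + 2^11
= 1 + 8 + 16 + 32 + 64 + 128 + 2048
= 2297



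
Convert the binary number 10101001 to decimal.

Sum of powers of 2 for each 1-bit:
2^0 + 2^3 + 2^5 + 2^7
= 1 + 8 + 32 + 128
= 169



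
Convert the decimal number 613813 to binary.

Using repeated division by 2:
613813 ÷ 2 = 306906 remainder 1
306906 ÷ 2 = 153453 remainder 0
153453 ÷ 2 = 76726 remainder 1
76726 ÷ 2 = 38363 remainder 0
38363 ÷ 2 = 19181 remainder 1
19181 ÷ 2 = 9590 remainder 1
9590 ÷ 2 = 4795 remainder 0
4795 ÷ 2 = 2397 remainder 1
2397 ÷ 2 = 1198 remainder 1
1198 ÷ 2 = 599 remainder 0
599 ÷ 2 = 299 remainder 1
299 ÷ 2 = 149 remainder 1
149 ÷ 2 = 74 remainder 1
74 ÷ 2 = 37 remainder 0
37 ÷ 2 = 18 remainder 1
18 ÷ 2 = 9 remainder 0
9 ÷ 2 = 4 remainder 1
4 ÷ 2 = 2 remainder 0
2 ÷ 2 = 1 remainder 0
1 ÷ 2 = 0 remainder 1
Reading remainders bottom to top: 10010101110110110101



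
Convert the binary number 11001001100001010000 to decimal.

Sum of powers of 2 for each 1-bit:
2^4 + 2^6 + 2^11 + 2^12 + 2^15 + 2^18 + 2^19
= 16 + 64 + 2048 + 4096 + 32768 + 262144 + 524288
= 825424



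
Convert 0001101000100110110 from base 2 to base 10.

Sum of powers of 2 for each 1-bit:
2^1 + 2^2 + 2^4 + 2^5 + 2^8 + 2^12 + 2^14 + 2^15
= 2 + 4 + 16 + 32 + 256 + 4096 + 16384 + 32768
= 53558



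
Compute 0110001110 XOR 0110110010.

XOR: 1 when bits differ
  0110001110
^ 0110110010
------------
  0000111100
Decimal: 398 ^ 434 = 60



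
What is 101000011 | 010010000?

OR: 1 when either bit is 1
  101000011
| 010010000
-----------
  111010011
Decimal: 323 | 144 = 467



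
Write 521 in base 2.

Using repeated division by 2:
521 ÷ 2 = 260 remainder 1
260 ÷ 2 = 130 remainder 0
130 ÷ 2 = 65 remainder 0
65 ÷ 2 = 32 remainder 1
32 ÷ 2 = 16 remainder 0
16 ÷ 2 = 8 remainder 0
8 ÷ 2 = 4 remainder 0
4 ÷ 2 = 2 remainder 0
2 ÷ 2 = 1 remainder 0
1 ÷ 2 = 0 remainder 1
Reading remainders bottom to top: 1000001001



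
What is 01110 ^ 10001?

XOR: 1 when bits differ
  01110
^ 10001
-------
  11111
Decimal: 14 ^ 17 = 31



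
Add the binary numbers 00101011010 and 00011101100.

Add column by column from the right: bit + bit + carry-in; write the sum mod 2, carry 1 when the sum is 2 or 3.
carry:  01111110000
        00101011010
+       00011101100
-------------------
       001001000110
(the carry out of the leftmost column, 0, becomes the leading bit)
Decimal check:
  00101011010 = 256 + 64 + 16 + 8 + 2 = 346
  00011101100 = 128 + 64 + 32 + 8 + 4 = 236
  346 + 236 = 582, and 001001000110 = 512 + 64 + 4 + 2 = 582 ✓



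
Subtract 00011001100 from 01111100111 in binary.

Method 1 - Direct subtraction (column by column from the right: bit − bit − borrow-in; if negative, add 2 and borrow 1 from the next column):
borrow: 00000110000
        01111100111
-       00011001100
-------------------
        01100011011

Method 2 - Add two's complement:
Two's complement of 00011001100: invert → 11100110011, add 1 → 11100110100
  01111100111
+ 11100110100
-------------
 101100011011  (end carry out of the top bit = 1)
Discarding the end carry: 01100011011
Decimal check:
  01111100111 = 512 + 256 + 128 + 64 + 32 + 4 + 2 + 1 = 999
  00011001100 = 128 + 64 + 8 + 4 = 204
  999 - 204 = 795, and 01100011011 = 512 + 256 + 16 + 8 + 2 + 1 = 795 ✓



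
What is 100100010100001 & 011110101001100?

AND: 1 only when both bits are 1
  100100010100001
& 011110101001100
-----------------
  000100000000000
Decimal: 18593 & 15692 = 2048



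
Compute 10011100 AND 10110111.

AND: 1 only when both bits are 1
  10011100
& 10110111
----------
  10010100
Decimal: 156 & 183 = 148



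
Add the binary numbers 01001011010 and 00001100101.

Add column by column from the right: bit + bit + carry-in; write the sum mod 2, carry 1 when the sum is 2 or 3.
carry:  00010000000
        01001011010
+       00001100101
-------------------
       001010111111
(the carry out of the leftmost column, 0, becomes the leading bit)
Decimal check:
  01001011010 = 512 + 64 + 16 + 8 + 2 = 602
  00001100101 = 64 + 32 + 4 + 1 = 101
  602 + 101 = 703, and 001010111111 = 512 + 128 + 32 + 16 + 8 + 4 + 2 + 1 = 703 ✓



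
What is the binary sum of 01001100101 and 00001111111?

Add column by column from the right: bit + bit + carry-in; write the sum mod 2, carry 1 when the sum is 2 or 3.
carry:  00011111110
        01001100101
+       00001111111
-------------------
       001011100100
(the carry out of the leftmost column, 0, becomes the leading bit)
Decimal check:
  01001100101 = 512 + 64 + 32 + 4 + 1 = 613
  00001111111 = 64 + 32 + 16 + 8 + 4 + 2 + 1 = 127
  613 + 127 = 740, and 001011100100 = 512 + 128 + 64 + 32 + 4 = 740 ✓



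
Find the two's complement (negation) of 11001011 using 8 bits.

Original (sign bit 1, negative): 11001011
Step 1 - Invert all bits: 00110100
Step 2 - Add 1: 00110101
Verification: 11001011 + 00110101 = 100000000; discarding the end carry (carry out of the top bit) leaves the 8-bit value 00000000, as required for x + (-x)



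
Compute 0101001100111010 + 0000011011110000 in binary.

Add column by column from the right: bit + bit + carry-in; write the sum mod 2, carry 1 when the sum is 2 or 3.
carry:  0000111111100000
        0101001100111010
+       0000011011110000
------------------------
       00101101000101010
(the carry out of the leftmost column, 0, becomes the leading bit)
Decimal check:
  0101001100111010 = 16384 + 4096 + 512 + 256 + 32 + 16 + 8 + 2 = 21306
  0000011011110000 = 1024 + 512 + 128 + 64 + 32 + 16 = 1776
  21306 + 1776 = 23082, and 00101101000101010 = 16384 + 4096 + 2048 + 512 + 32 + 8 + 2 = 23082 ✓



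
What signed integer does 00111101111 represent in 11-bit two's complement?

Binary: 00111101111
Sign bit: 0 (non-negative)
Read directly as an unsigned value:
00111101111 = 256 + 128 + 64 + 32 + 8 + 4 + 2 + 1 = 495
Value: 495



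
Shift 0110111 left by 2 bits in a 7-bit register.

Original: 0110111 (decimal 55)
Shift left by 2 positions
Append 2 zeros on the right and drop the 2 high bits that overflow the 7-bit width
Result: 1011100 (decimal 92)
Equivalent: 55 << 2 = 55 × 2^2 = 220, truncated to 7 bits = 92



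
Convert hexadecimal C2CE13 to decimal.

Expand by place value (powers of 16):
Digit values: C = 12, E = 14
C2CE13 = 12 × 16^5 + 2 × 16^4 + 12 × 16^3 + 14 × 16^2 + 1 × 16^1 + 3 × 16^0
= 12 × 1048576 + 2 × 65536 + 12 × 4096 + 14 × 256 + 1 × 16 + 3 × 1
= 12582912 + 131072 + 49152 + 3584 + 16 + 3
= 12766739



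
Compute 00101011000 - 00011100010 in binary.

Method 1 - Direct subtraction (column by column from the right: bit − bit − borrow-in; if negative, add 2 and borrow 1 from the next column):
borrow: 00111001100
        00101011000
-       00011100010
-------------------
        00001110110

Method 2 - Add two's complement:
Two's complement of 00011100010: invert → 11100011101, add 1 → 11100011110
  00101011000
+ 11100011110
-------------
 100001110110  (end carry out of the top bit = 1)
Discarding the end carry: 00001110110
Decimal check:
  00101011000 = 256 + 64 + 16 + 8 = 344
  00011100010 = 128 + 64 + 32 + 2 = 226
  344 - 226 = 118, and 00001110110 = 64 + 32 + 16 + 4 + 2 = 118 ✓



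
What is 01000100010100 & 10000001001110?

AND: 1 only when both bits are 1
  01000100010100
& 10000001001110
----------------
  00000000000100
Decimal: 4372 & 8270 = 4



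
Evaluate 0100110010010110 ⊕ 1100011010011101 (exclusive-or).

XOR: 1 when bits differ
  0100110010010110
^ 1100011010011101
------------------
  1000101000001011
Decimal: 19606 ^ 50845 = 35339



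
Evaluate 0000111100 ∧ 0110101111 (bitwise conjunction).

AND: 1 only when both bits are 1
  0000111100
& 0110101111
------------
  0000101100
Decimal: 60 & 431 = 44



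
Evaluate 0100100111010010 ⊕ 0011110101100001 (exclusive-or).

XOR: 1 when bits differ
  0100100111010010
^ 0011110101100001
------------------
  0111010010110011
Decimal: 18898 ^ 15713 = 29875



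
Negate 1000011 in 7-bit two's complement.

Original (sign bit 1, negative): 1000011
Step 1 - Invert all bits: 0111100
Step 2 - Add 1: 0111101
Verification: 1000011 + 0111101 = 10000000; discarding the end carry (carry out of the top bit) leaves the 7-bit value 0000000, as required for x + (-x)



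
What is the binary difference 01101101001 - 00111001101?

Method 1 - Direct subtraction (column by column from the right: bit − bit − borrow-in; if negative, add 2 and borrow 1 from the next column):
borrow: 01100111000
        01101101001
-       00111001101
-------------------
        00110011100

Method 2 - Add two's complement:
Two's complement of 00111001101: invert → 11000110010, add 1 → 11000110011
  01101101001
+ 11000110011
-------------
 100110011100  (end carry out of the top bit = 1)
Discarding the end carry: 00110011100
Decimal check:
  01101101001 = 512 + 256 + 64 + 32 + 8 + 1 = 873
  00111001101 = 256 + 128 + 64 + 8 + 4 + 1 = 461
  873 - 461 = 412, and 00110011100 = 256 + 128 + 16 + 8 + 4 = 412 ✓



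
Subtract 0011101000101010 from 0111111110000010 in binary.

Method 1 - Direct subtraction (column by column from the right: bit − bit − borrow-in; if negative, add 2 and borrow 1 from the next column):
borrow: 0000000011110000
        0111111110000010
-       0011101000101010
------------------------
        0100010101011000

Method 2 - Add two's complement:
Two's complement of 0011101000101010: invert → 1100010111010101, add 1 → 1100010111010110
  0111111110000010
+ 1100010111010110
------------------
 10100010101011000  (end carry out of the top bit = 1)
Discarding the end carry: 0100010101011000
Decimal check:
  0111111110000010 = 16384 + 8192 + 4096 + 2048 + 1024 + 512 + 256 + 128 + 2 = 32642
  0011101000101010 = 8192 + 4096 + 2048 + 512 + 32 + 8 + 2 = 14890
  32642 - 14890 = 17752, and 0100010101011000 = 16384 + 1024 + 256 + 64 + 16 + 8 = 17752 ✓



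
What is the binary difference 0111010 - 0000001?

Method 1 - Direct subtraction (column by column from the right: bit − bit − borrow-in; if negative, add 2 and borrow 1 from the next column):
borrow: 0000010
        0111010
-       0000001
---------------
        0111001

Method 2 - Add two's complement:
Two's complement of 0000001: invert → 1111110, add 1 → 1111111
  0111010
+ 1111111
---------
 10111001  (end carry out of the top bit = 1)
Discarding the end carry: 0111001
Decimal check:
  0111010 = 32 + 16 + 8 + 2 = 58
  0000001 = 1
  58 - 1 = 57, and 0111001 = 32 + 16 + 8 + 1 = 57 ✓



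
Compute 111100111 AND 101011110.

AND: 1 only when both bits are 1
  111100111
& 101011110
-----------
  101000110
Decimal: 487 & 350 = 326



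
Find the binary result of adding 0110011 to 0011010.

Add column by column from the right: bit + bit + carry-in; write the sum mod 2, carry 1 when the sum is 2 or 3.
carry:  1100100
        0110011
+       0011010
---------------
       01001101
(the carry out of the leftmost column, 0, becomes the leading bit)
Decimal check:
  0110011 = 32 + 16 + 2 + 1 = 51
  0011010 = 16 + 8 + 2 = 26
  51 + 26 = 77, and 01001101 = 64 + 8 + 4 + 1 = 77 ✓



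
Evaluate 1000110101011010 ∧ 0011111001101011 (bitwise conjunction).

AND: 1 only when both bits are 1
  1000110101011010
& 0011111001101011
------------------
  0000110001001010
Decimal: 36186 & 15979 = 3146



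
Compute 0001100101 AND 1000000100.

AND: 1 only when both bits are 1
  0001100101
& 1000000100
------------
  0000000100
Decimal: 101 & 516 = 4



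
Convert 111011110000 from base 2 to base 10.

Sum of powers of 2 for each 1-bit:
2^4 + 2^5 + 2^6 + 2^7 + 2^9 + 2^10 + 2^11
= 16 + 32 + 64 + 128 + 512 + 1024 + 2048
= 3824



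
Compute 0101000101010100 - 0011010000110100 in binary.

Method 1 - Direct subtraction (column by column from the right: bit − bit − borrow-in; if negative, add 2 and borrow 1 from the next column):
borrow: 0111100001000000
        0101000101010100
-       0011010000110100
------------------------
        0001110100100000

Method 2 - Add two's complement:
Two's complement of 0011010000110100: invert → 1100101111001011, add 1 → 1100101111001100
  0101000101010100
+ 1100101111001100
------------------
 10001110100100000  (end carry out of the top bit = 1)
Discarding the end carry: 0001110100100000
Decimal check:
  0101000101010100 = 16384 + 4096 + 256 + 64 + 16 + 4 = 20820
  0011010000110100 = 8192 + 4096 + 1024 + 32 + 16 + 4 = 13364
  20820 - 13364 = 7456, and 0001110100100000 = 4096 + 2048 + 1024 + 256 + 32 = 7456 ✓



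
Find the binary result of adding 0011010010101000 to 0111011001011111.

Add column by column from the right: bit + bit + carry-in; write the sum mod 2, carry 1 when the sum is 2 or 3.
carry:  1110100111110000
        0011010010101000
+       0111011001011111
------------------------
       01010101100000111
(the carry out of the leftmost column, 0, becomes the leading bit)
Decimal check:
  0011010010101000 = 8192 + 4096 + 1024 + 128 + 32 + 8 = 13480
  0111011001011111 = 16384 + 8192 + 4096 + 1024 + 512 + 64 + 16 + 8 + 4 + 2 + 1 = 30303
  13480 + 30303 = 43783, and 01010101100000111 = 32768 + 8192 + 2048 + 512 + 256 + 4 + 2 + 1 = 43783 ✓



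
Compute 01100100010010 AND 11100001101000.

AND: 1 only when both bits are 1
  01100100010010
& 11100001101000
----------------
  01100000000000
Decimal: 6418 & 14440 = 6144



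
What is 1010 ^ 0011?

XOR: 1 when bits differ
  1010
^ 0011
------
  1001
Decimal: 10 ^ 3 = 9



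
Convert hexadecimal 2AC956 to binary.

Convert each hex digit to 4 bits:
  2 = 0010
  A = 1010
  C = 1100
  9 = 1001
  5 = 0101
  6 = 0110
Concatenate: 001010101100100101010110



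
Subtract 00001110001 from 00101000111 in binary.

Method 1 - Direct subtraction (column by column from the right: bit − bit − borrow-in; if negative, add 2 and borrow 1 from the next column):
borrow: 00111100000
        00101000111
-       00001110001
-------------------
        00011010110

Method 2 - Add two's complement:
Two's complement of 00001110001: invert → 11110001110, add 1 → 11110001111
  00101000111
+ 11110001111
-------------
 100011010110  (end carry out of the top bit = 1)
Discarding the end carry: 00011010110
Decimal check:
  00101000111 = 256 + 64 + 4 + 2 + 1 = 327
  00001110001 = 64 + 32 + 16 + 1 = 113
  327 - 113 = 214, and 00011010110 = 128 + 64 + 16 + 4 + 2 = 214 ✓



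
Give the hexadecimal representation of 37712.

Using repeated division by 16 (digits 10–15 are A–F):
37712 ÷ 16 = 2357 remainder 0
2357 ÷ 16 = 147 remainder 5
147 ÷ 16 = 9 remainder 3
9 ÷ 16 = 0 remainder 9
Reading remainders bottom to top: 9350



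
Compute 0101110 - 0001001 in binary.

Method 1 - Direct subtraction (column by column from the right: bit − bit − borrow-in; if negative, add 2 and borrow 1 from the next column):
borrow: 0000010
        0101110
-       0001001
---------------
        0100101

Method 2 - Add two's complement:
Two's complement of 0001001: invert → 1110110, add 1 → 1110111
  0101110
+ 1110111
---------
 10100101  (end carry out of the top bit = 1)
Discarding the end carry: 0100101
Decimal check:
  0101110 = 32 + 8 + 4 + 2 = 46
  0001001 = 8 + 1 = 9
  46 - 9 = 37, and 0100101 = 32 + 4 + 1 = 37 ✓



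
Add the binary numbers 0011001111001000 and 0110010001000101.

Add column by column from the right: bit + bit + carry-in; write the sum mod 2, carry 1 when the sum is 2 or 3.
carry:  1100111110000000
        0011001111001000
+       0110010001000101
------------------------
       01001100000001101
(the carry out of the leftmost column, 0, becomes the leading bit)
Decimal check:
  0011001111001000 = 8192 + 4096 + 512 + 256 + 128 + 64 + 8 = 13256
  0110010001000101 = 16384 + 8192 + 1024 + 64 + 4 + 1 = 25669
  13256 + 25669 = 38925, and 01001100000001101 = 32768 + 4096 + 2048 + 8 + 4 + 1 = 38925 ✓



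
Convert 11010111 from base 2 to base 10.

Sum of powers of 2 for each 1-bit:
2^0 + 2^1 + 2^2 + 2^4 + 2^6 + 2^7
= 1 + 2 + 4 + 16 + 64 + 128
= 215



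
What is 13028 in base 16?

Using repeated division by 16 (digits 10–15 are A–F):
13028 ÷ 16 = 814 remainder 4
814 ÷ 16 = 50 remainder 14 (E)
50 ÷ 16 = 3 remainder 2
3 ÷ 16 = 0 remainder 3
Reading remainders bottom to top: 32E4



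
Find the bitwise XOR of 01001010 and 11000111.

XOR: 1 when bits differ
  01001010
^ 11000111
----------
  10001101
Decimal: 74 ^ 199 = 141



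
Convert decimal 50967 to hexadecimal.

Using repeated division by 16 (digits 10–15 are A–F):
50967 ÷ 16 = 3185 remainder 7
3185 ÷ 16 = 199 remainder 1
199 ÷ 16 = 12 remainder 7
12 ÷ 16 = 0 remainder 12 (C)
Reading remainders bottom to top: C717



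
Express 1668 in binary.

Using repeated division by 2:
1668 ÷ 2 = 834 remainder 0
834 ÷ 2 = 417 remainder 0
417 ÷ 2 = 208 remainder 1
208 ÷ 2 = 104 remainder 0
104 ÷ 2 = 52 remainder 0
52 ÷ 2 = 26 remainder 0
26 ÷ 2 = 13 remainder 0
13 ÷ 2 = 6 remainder 1
6 ÷ 2 = 3 remainder 0
3 ÷ 2 = 1 remainder 1
1 ÷ 2 = 0 remainder 1
Reading remainders bottom to top: 11010000100



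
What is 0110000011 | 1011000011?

OR: 1 when either bit is 1
  0110000011
| 1011000011
------------
  1111000011
Decimal: 387 | 707 = 963



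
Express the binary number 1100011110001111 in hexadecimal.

Group into 4-bit nibbles from right:
  1100 = C
  0111 = 7
  1000 = 8
  1111 = F
Result: C78F



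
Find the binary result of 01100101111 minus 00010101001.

Method 1 - Direct subtraction (column by column from the right: bit − bit − borrow-in; if negative, add 2 and borrow 1 from the next column):
borrow: 00100000000
        01100101111
-       00010101001
-------------------
        01010000110

Method 2 - Add two's complement:
Two's complement of 00010101001: invert → 11101010110, add 1 → 11101010111
  01100101111
+ 11101010111
-------------
 101010000110  (end carry out of the top bit = 1)
Discarding the end carry: 01010000110
Decimal check:
  01100101111 = 512 + 256 + 32 + 8 + 4 + 2 + 1 = 815
  00010101001 = 128 + 32 + 8 + 1 = 169
  815 - 169 = 646, and 01010000110 = 512 + 128 + 4 + 2 = 646 ✓



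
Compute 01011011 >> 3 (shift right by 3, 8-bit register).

Original: 01011011 (decimal 91)
Shift right by 3 positions
Drop the 3 low bits; fill with zeros on the left
Result: 00001011 (decimal 11)
Equivalent: 91 >> 3 = 91 ÷ 2^3 = 11



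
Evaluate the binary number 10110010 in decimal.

Sum of powers of 2 for each 1-bit:
2^1 + 2^4 + 2^5 + 2^7
= 2 + 16 + 32 + 128
= 178



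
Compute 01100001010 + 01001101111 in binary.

Add column by column from the right: bit + bit + carry-in; write the sum mod 2, carry 1 when the sum is 2 or 3.
carry:  10000011100
        01100001010
+       01001101111
-------------------
       010101111001
(the carry out of the leftmost column, 0, becomes the leading bit)
Decimal check:
  01100001010 = 512 + 256 + 8 + 2 = 778
  01001101111 = 512 + 64 + 32 + 8 + 4 + 2 + 1 = 623
  778 + 623 = 1401, and 010101111001 = 1024 + 256 + 64 + 32 + 16 + 8 + 1 = 1401 ✓



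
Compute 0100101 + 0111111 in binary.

Add column by column from the right: bit + bit + carry-in; write the sum mod 2, carry 1 when the sum is 2 or 3.
carry:  1111110
        0100101
+       0111111
---------------
       01100100
(the carry out of the leftmost column, 0, becomes the leading bit)
Decimal check:
  0100101 = 32 + 4 + 1 = 37
  0111111 = 32 + 16 + 8 + 4 + 2 + 1 = 63
  37 + 63 = 100, and 01100100 = 64 + 32 + 4 = 100 ✓

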